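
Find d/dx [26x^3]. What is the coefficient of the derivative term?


We apply the power rule: d/dx [ax^n] = a*n * x^(n-1)
d/dx [26x^3]
= 26 * 3 * x^(3-1)
= 78x^2
The coefficient is 78

78


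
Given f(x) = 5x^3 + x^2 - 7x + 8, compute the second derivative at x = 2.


First derivative:
f'(x) = 15x^2 + 2x - 7
Second derivative:
f''(x) = 30x + 2
Substitute x = 2:
f''(2) = 30 * 2 + 2
= 60 + 2
= 62

62


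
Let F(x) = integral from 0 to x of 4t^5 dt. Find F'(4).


By the Fundamental Theorem of Calculus (Part 1):
If F(x) = integral from 0 to x of f(t) dt, then F'(x) = f(x)
Here f(t) = 4t^5
So F'(x) = 4x^5
Evaluate at x = 4:
F'(4) = 4 * 4^5
= 4 * 1024
= 4096

4096


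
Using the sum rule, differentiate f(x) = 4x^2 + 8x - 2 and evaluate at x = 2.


Differentiate term by term using power and sum rules:
f(x) = 4x^2 + 8x - 2
f'(x) = 8x + 8
Substitute x = 2:
f'(2) = 8 * 2 + 8
= 16 + 8
= 24

24


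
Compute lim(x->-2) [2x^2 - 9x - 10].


Since polynomials are continuous, we use direct substitution.
lim(x->-2) of 2x^2 - 9x - 10
= 2 * (-2)^2 - 9 * (-2) - 10
= 8 + 18 - 10
= 16

16


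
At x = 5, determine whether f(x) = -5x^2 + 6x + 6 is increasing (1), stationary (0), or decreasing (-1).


Compute f'(x) to determine behavior:
f'(x) = -10x + 6
f'(5) = -10 * 5 + 6
= -50 + 6
= -44
Since f'(5) < 0, the function is decreasing (-1)

-1


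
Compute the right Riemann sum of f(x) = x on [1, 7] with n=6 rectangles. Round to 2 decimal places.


Right Riemann sum uses right endpoints of each subinterval.
Interval: [1, 7], n = 6
dx = (7 - 1) / 6 = 1
Right endpoints: [2, 3, 4, 5, 6, 7]
f values: [2, 3, 4, 5, 6, 7]
Sum = dx * (sum of f values)
= 1 * 27
= 27 = 27.00

27.00


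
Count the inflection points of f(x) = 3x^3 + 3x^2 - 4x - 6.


Inflection points occur where f''(x) = 0 and concavity changes.
f(x) = 3x^3 + 3x^2 - 4x - 6
f'(x) = 9x^2 + 6x - 4
f''(x) = 18x + 6
Set f''(x) = 0:
18x + 6 = 0
x = -6 / 18 = -1/3
Since f''(x) is linear (degree 1), it changes sign at this point.
Therefore there is exactly 1 inflection point.

1


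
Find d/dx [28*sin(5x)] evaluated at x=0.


Apply the chain rule to differentiate 28*sin(5x):
d/dx [28*sin(5x)]
= 28 * cos(5x) * d/dx(5x)
= 28 * 5 * cos(5x)
= 140 * cos(5x)
Evaluate at x = 0:
= 140 * cos(0)
= 140 * 1
= 140

140


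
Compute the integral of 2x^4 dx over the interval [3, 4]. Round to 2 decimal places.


Find the antiderivative of 2x^4:
F(x) = 2/5 * x^5
Apply the Fundamental Theorem of Calculus:
F(4) - F(3)
= 2/5 * 4^5 - 2/5 * 3^5
= 2/5 * (1024 - 243)
= 2/5 * 781
= 1562/5 = 312.40

312.40


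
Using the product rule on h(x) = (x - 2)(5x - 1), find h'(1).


Let u(x) = x - 2 and v(x) = 5x - 1
u'(x) = 1
v'(x) = 5
Product rule: h'(x) = u'(x)*v(x) + u(x)*v'(x)
= 1 * (5x - 1) + (x - 2) * 5
At x = 1:
u(1) = 1 * 1 - 2 = -1
v(1) = 5 * 1 - 1 = 4
h'(1) = 1 * 4 + (-1) * 5
= 4 - 5
= -1

-1


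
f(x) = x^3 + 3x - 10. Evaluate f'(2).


Differentiate f(x) = x^3 + 3x - 10 term by term:
f'(x) = 3x^2 + 3
Substitute x = 2:
f'(2) = 3 * 2^2 + 0 * 2 + 3
= 12 + 0 + 3
= 15

15


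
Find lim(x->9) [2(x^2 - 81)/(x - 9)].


Direct substitution gives 0/0, so we factor the numerator.
Factor: 2(x^2 - 81) = 2 * (x - 9)(x + 9)
Cancel the common factor (x - 9):
2(x^2 - 81)/(x - 9) = 2 * (x + 9)
Now substitute x = 9:
= 2 * (9 + 9) = 36

36


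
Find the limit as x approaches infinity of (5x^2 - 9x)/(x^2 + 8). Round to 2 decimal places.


For limits at infinity with equal-degree polynomials,
we compare leading coefficients.
Numerator leading term: 5x^2
Denominator leading term: x^2
Divide both by x^2:
lim = (5 - 9/x) / (1 + 8/x^2)
As x -> infinity, the 1/x and 1/x^2 terms vanish:
= 5/1 = 5 = 5.00

5.00


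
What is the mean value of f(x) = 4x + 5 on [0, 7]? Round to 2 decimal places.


Average value = 1/(b-a) * integral from a to b of f(x) dx
First compute the integral of 4x + 5:
F(x) = 2x^2 + 5x
F(7) = 2 * 49 + 5 * 7 = 133
F(0) = 2 * 0 + 5 * 0 = 0
Integral = 133 - 0 = 133
Average = 133 / (7 - 0) = 133 / 7
= 19 = 19.00

19.00


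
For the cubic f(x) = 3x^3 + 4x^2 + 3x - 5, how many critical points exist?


Find where f'(x) = 0:
f(x) = 3x^3 + 4x^2 + 3x - 5
f'(x) = 9x^2 + 8x + 3
This is a quadratic in x. Use the discriminant to count real roots.
Discriminant = (8)^2 - 4 * 9 * 3
= 64 - 108
= -44
Since discriminant < 0, f'(x) = 0 has no real solutions.
Number of critical points: 0

0


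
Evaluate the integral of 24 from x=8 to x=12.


The integral of a constant k over [a, b] equals k * (b - a).
integral from 8 to 12 of 24 dx
= 24 * (12 - 8)
= 24 * 4
= 96

96


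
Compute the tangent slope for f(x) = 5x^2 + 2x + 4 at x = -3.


The slope of the tangent line equals f'(x) at the point.
f(x) = 5x^2 + 2x + 4
f'(x) = 10x + 2
At x = -3:
f'(-3) = 10 * (-3) + 2
= -30 + 2
= -28

-28


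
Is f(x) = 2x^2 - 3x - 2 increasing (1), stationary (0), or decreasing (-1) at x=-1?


Compute f'(x) to determine behavior:
f'(x) = 4x - 3
f'(-1) = 4 * (-1) - 3
= -4 - 3
= -7
Since f'(-1) < 0, the function is decreasing (-1)

-1


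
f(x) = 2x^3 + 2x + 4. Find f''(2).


First derivative:
f'(x) = 6x^2 + 2
Second derivative:
f''(x) = 12x
Substitute x = 2:
f''(2) = 12 * 2 + 0
= 24 + 0
= 24

24


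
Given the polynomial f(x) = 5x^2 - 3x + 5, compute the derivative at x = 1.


Differentiate term by term using power and sum rules:
f(x) = 5x^2 - 3x + 5
f'(x) = 10x - 3
Substitute x = 1:
f'(1) = 10 * 1 - 3
= 10 - 3
= 7

7


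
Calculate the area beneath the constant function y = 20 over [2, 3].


The area under a constant function y = 20 is a rectangle.
Width = 3 - 2 = 1
Height = 20
Area = width * height
= 1 * 20
= 20

20


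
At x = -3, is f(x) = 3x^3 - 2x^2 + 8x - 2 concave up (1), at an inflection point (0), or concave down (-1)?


Concavity is determined by the sign of f''(x).
f(x) = 3x^3 - 2x^2 + 8x - 2
f'(x) = 9x^2 - 4x + 8
f''(x) = 18x - 4
f''(-3) = 18 * (-3) - 4
= -54 - 4
= -58
Since f''(-3) < 0, the function is concave down (-1)

-1


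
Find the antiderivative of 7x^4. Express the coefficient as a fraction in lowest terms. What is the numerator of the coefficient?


Apply the power rule for integration:
integral of ax^n dx = a/(n+1) * x^(n+1) + C
integral of 7x^4 dx
= 7/5 * x^5 + C
The coefficient in lowest terms is 7/5, and its numerator is 7

7


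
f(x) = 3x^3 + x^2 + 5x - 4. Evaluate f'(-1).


Differentiate f(x) = 3x^3 + x^2 + 5x - 4 term by term:
f'(x) = 9x^2 + 2x + 5
Substitute x = -1:
f'(-1) = 9 * (-1)^2 + 2 * (-1) + 5
= 9 - 2 + 5
= 12

12


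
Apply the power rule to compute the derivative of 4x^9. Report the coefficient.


We apply the power rule: d/dx [ax^n] = a*n * x^(n-1)
d/dx [4x^9]
= 4 * 9 * x^(9-1)
= 36x^8
The coefficient is 36

36


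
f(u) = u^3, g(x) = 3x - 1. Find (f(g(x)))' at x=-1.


Using the chain rule: (f(g(x)))' = f'(g(x)) * g'(x)
First, find g(-1):
g(-1) = 3 * (-1) - 1 = -4
Next, f'(u) = 3u^2
And g'(x) = 3
So f'(g(-1)) * g'(-1)
= 3 * (-4)^2 * 3
= 3 * 16 * 3
= 144

144


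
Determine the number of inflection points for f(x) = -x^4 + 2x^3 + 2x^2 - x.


Inflection points occur where f''(x) = 0 and concavity changes.
f(x) = -x^4 + 2x^3 + 2x^2 - x
f'(x) = -4x^3 + 6x^2 + 4x - 1
f''(x) = -12x^2 + 12x + 4
This is a quadratic in x. Use the discriminant to count real roots.
Discriminant = (12)^2 - 4 * (-12) * 4
= 144 - (-192)
= 336
Since discriminant > 0, f''(x) = 0 has 2 distinct real solutions.
A quadratic with two distinct real roots changes sign at each root, so concavity changes at both.
Number of inflection points: 2

2


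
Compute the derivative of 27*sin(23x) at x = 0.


Apply the chain rule to differentiate 27*sin(23x):
d/dx [27*sin(23x)]
= 27 * cos(23x) * d/dx(23x)
= 27 * 23 * cos(23x)
= 621 * cos(23x)
Evaluate at x = 0:
= 621 * cos(0)
= 621 * 1
= 621

621


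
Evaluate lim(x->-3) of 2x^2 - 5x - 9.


Since polynomials are continuous, we use direct substitution.
lim(x->-3) of 2x^2 - 5x - 9
= 2 * (-3)^2 - 5 * (-3) - 9
= 18 + 15 - 9
= 24

24


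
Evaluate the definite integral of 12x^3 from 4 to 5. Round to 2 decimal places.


Find the antiderivative of 12x^3:
F(x) = 12/4 * x^4
Apply the Fundamental Theorem of Calculus:
F(5) - F(4)
= 12/4 * 5^4 - 12/4 * 4^4
= 12/4 * (625 - 256)
= 12/4 * 369
= 1107 = 1107.00

1107.00


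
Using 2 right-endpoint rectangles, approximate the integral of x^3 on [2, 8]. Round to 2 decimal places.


Right Riemann sum uses right endpoints of each subinterval.
Interval: [2, 8], n = 2
dx = (8 - 2) / 2 = 3
Right endpoints: [5, 8]
f values: [125, 512]
Sum = dx * (sum of f values)
= 3 * 637
= 1911 = 1911.00

1911.00


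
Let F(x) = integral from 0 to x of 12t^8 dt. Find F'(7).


By the Fundamental Theorem of Calculus (Part 1):
If F(x) = integral from 0 to x of f(t) dt, then F'(x) = f(x)
Here f(t) = 12t^8
So F'(x) = 12x^8
Evaluate at x = 7:
F'(7) = 12 * 7^8
= 12 * 5764801
= 69177612

69177612


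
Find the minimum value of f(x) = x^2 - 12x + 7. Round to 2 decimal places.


For a quadratic f(x) = ax^2 + bx + c with a > 0, the minimum is at the vertex.
Vertex x-coordinate: x = -b/(2a)
x = -(-12) / (2 * 1)
x = 12/2 = 6
Substitute back to find the minimum value:
f(6) = 1 * 6^2 - 12 * 6 + 7
= 36 - 72 + 7
= -29 = -29.00

-29.00


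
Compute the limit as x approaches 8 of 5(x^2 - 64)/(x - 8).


Direct substitution gives 0/0, so we factor the numerator.
Factor: 5(x^2 - 64) = 5 * (x - 8)(x + 8)
Cancel the common factor (x - 8):
5(x^2 - 64)/(x - 8) = 5 * (x + 8)
Now substitute x = 8:
= 5 * (8 + 8) = 80

80


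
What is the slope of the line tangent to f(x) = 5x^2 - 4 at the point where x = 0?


The slope of the tangent line equals f'(x) at the point.
f(x) = 5x^2 - 4
f'(x) = 10x
At x = 0:
f'(0) = 10 * 0 + 0
= 0 + 0
= 0

0


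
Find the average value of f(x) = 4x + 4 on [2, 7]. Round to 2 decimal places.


Average value = 1/(b-a) * integral from a to b of f(x) dx
First compute the integral of 4x + 4:
F(x) = 2x^2 + 4x
F(7) = 2 * 49 + 4 * 7 = 126
F(2) = 2 * 4 + 4 * 2 = 16
Integral = 126 - 16 = 110
Average = 110 / (7 - 2) = 110 / 5
= 22 = 22.00

22.00


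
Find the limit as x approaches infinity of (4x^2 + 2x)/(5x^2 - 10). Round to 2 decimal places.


For limits at infinity with equal-degree polynomials,
we compare leading coefficients.
Numerator leading term: 4x^2
Denominator leading term: 5x^2
Divide both by x^2:
lim = (4 + 2/x) / (5 - 10/x^2)
As x -> infinity, the 1/x and 1/x^2 terms vanish:
= 4/5 = 0.80

0.80


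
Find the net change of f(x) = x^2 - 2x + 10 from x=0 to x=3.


Net change = f(b) - f(a)
f(x) = x^2 - 2x + 10
Compute f(3):
f(3) = 1 * 3^2 - 2 * 3 + 10
= 9 - 6 + 10
= 13
Compute f(0):
f(0) = 1 * 0^2 - 2 * 0 + 10
= 0 + 0 + 10
= 10
Net change = 13 - 10 = 3

3


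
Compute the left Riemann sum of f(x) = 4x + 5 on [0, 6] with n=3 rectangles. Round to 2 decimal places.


Left Riemann sum uses left endpoints of each subinterval.
Interval: [0, 6], n = 3
dx = (6 - 0) / 3 = 2
Left endpoints: [0, 2, 4]
f values: [5, 13, 21]
Sum = dx * (sum of f values)
= 2 * 39
= 78 = 78.00

78.00


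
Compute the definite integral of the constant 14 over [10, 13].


The integral of a constant k over [a, b] equals k * (b - a).
integral from 10 to 13 of 14 dx
= 14 * (13 - 10)
= 14 * 3
= 42

42


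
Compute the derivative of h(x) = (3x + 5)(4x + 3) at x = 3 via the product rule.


Let u(x) = 3x + 5 and v(x) = 4x + 3
u'(x) = 3
v'(x) = 4
Product rule: h'(x) = u'(x)*v(x) + u(x)*v'(x)
= 3 * (4x + 3) + (3x + 5) * 4
At x = 3:
u(3) = 3 * 3 + 5 = 14
v(3) = 4 * 3 + 3 = 15
h'(3) = 3 * 15 + 14 * 4
= 45 + 56
= 101

101


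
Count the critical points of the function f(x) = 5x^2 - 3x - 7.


Find where f'(x) = 0:
f'(x) = 10x - 3
Set f'(x) = 0:
10x - 3 = 0
x = 3 / 10 = 3/10
This is a linear equation in x, so there is exactly one solution.
Number of critical points: 1

1


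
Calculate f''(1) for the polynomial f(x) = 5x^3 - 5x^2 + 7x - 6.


First derivative:
f'(x) = 15x^2 - 10x + 7
Second derivative:
f''(x) = 30x - 10
Substitute x = 1:
f''(1) = 30 * 1 - 10
= 30 - 10
= 20

20


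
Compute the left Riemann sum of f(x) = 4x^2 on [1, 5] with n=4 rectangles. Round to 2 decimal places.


Left Riemann sum uses left endpoints of each subinterval.
Interval: [1, 5], n = 4
dx = (5 - 1) / 4 = 1
Left endpoints: [1, 2, 3, 4]
f values: [4, 16, 36, 64]
Sum = dx * (sum of f values)
= 1 * 120
= 120 = 120.00

120.00


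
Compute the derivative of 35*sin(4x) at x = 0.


Apply the chain rule to differentiate 35*sin(4x):
d/dx [35*sin(4x)]
= 35 * cos(4x) * d/dx(4x)
= 35 * 4 * cos(4x)
= 140 * cos(4x)
Evaluate at x = 0:
= 140 * cos(0)
= 140 * 1
= 140

140


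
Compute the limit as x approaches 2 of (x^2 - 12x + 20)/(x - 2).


Direct substitution gives 0/0, so we factor the numerator.
Factor: (x^2 - 12x + 20) = (x - 2)(x - 10)
Cancel the common factor (x - 2):
(x^2 - 12x + 20)/(x - 2) = (x - 10)
Now substitute x = 2:
= (2) - (10) = -8

-8


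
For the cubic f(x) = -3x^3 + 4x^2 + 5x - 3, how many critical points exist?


Find where f'(x) = 0:
f(x) = -3x^3 + 4x^2 + 5x - 3
f'(x) = -9x^2 + 8x + 5
This is a quadratic in x. Use the discriminant to count real roots.
Discriminant = (8)^2 - 4 * (-9) * 5
= 64 - (-180)
= 244
Since discriminant > 0, f'(x) = 0 has 2 real solutions.
Number of critical points: 2

2


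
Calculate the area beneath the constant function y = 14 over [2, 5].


The area under a constant function y = 14 is a rectangle.
Width = 5 - 2 = 3
Height = 14
Area = width * height
= 3 * 14
= 42

42


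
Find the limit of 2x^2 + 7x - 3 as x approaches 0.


Since polynomials are continuous, we use direct substitution.
lim(x->0) of 2x^2 + 7x - 3
= 2 * 0^2 + 7 * 0 - 3
= 0 + 0 - 3
= -3

-3


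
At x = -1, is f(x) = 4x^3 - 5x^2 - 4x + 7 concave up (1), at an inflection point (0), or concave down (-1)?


Concavity is determined by the sign of f''(x).
f(x) = 4x^3 - 5x^2 - 4x + 7
f'(x) = 12x^2 - 10x - 4
f''(x) = 24x - 10
f''(-1) = 24 * (-1) - 10
= -24 - 10
= -34
Since f''(-1) < 0, the function is concave down (-1)

-1


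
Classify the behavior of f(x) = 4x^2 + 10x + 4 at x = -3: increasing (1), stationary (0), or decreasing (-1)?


Compute f'(x) to determine behavior:
f'(x) = 8x + 10
f'(-3) = 8 * (-3) + 10
= -24 + 10
= -14
Since f'(-3) < 0, the function is decreasing (-1)

-1


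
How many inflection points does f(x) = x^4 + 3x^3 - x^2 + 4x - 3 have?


Inflection points occur where f''(x) = 0 and concavity changes.
f(x) = x^4 + 3x^3 - x^2 + 4x - 3
f'(x) = 4x^3 + 9x^2 - 2x + 4
f''(x) = 12x^2 + 18x - 2
This is a quadratic in x. Use the discriminant to count real roots.
Discriminant = (18)^2 - 4 * 12 * (-2)
= 324 - (-96)
= 420
Since discriminant > 0, f''(x) = 0 has 2 distinct real solutions.
A quadratic with two distinct real roots changes sign at each root, so concavity changes at both.
Number of inflection points: 2

2


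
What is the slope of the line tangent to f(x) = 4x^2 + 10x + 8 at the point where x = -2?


The slope of the tangent line equals f'(x) at the point.
f(x) = 4x^2 + 10x + 8
f'(x) = 8x + 10
At x = -2:
f'(-2) = 8 * (-2) + 10
= -16 + 10
= -6

-6


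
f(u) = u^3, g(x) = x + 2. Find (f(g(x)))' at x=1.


Using the chain rule: (f(g(x)))' = f'(g(x)) * g'(x)
First, find g(1):
g(1) = 1 * 1 + 2 = 3
Next, f'(u) = 3u^2
And g'(x) = 1
So f'(g(1)) * g'(1)
= 3 * 3^2 * 1
= 3 * 9 * 1
= 27

27


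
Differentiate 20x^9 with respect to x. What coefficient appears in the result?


We apply the power rule: d/dx [ax^n] = a*n * x^(n-1)
d/dx [20x^9]
= 20 * 9 * x^(9-1)
= 180x^8
The coefficient is 180

180


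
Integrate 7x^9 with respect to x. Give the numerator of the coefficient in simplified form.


Apply the power rule for integration:
integral of ax^n dx = a/(n+1) * x^(n+1) + C
integral of 7x^9 dx
= 7/10 * x^10 + C
The coefficient in lowest terms is 7/10, and its numerator is 7

7


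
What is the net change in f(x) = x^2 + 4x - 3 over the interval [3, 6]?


Net change = f(b) - f(a)
f(x) = x^2 + 4x - 3
Compute f(6):
f(6) = 1 * 6^2 + 4 * 6 - 3
= 36 + 24 - 3
= 57
Compute f(3):
f(3) = 1 * 3^2 + 4 * 3 - 3
= 9 + 12 - 3
= 18
Net change = 57 - 18 = 39

39


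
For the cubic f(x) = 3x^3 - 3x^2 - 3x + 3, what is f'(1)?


Differentiate f(x) = 3x^3 - 3x^2 - 3x + 3 term by term:
f'(x) = 9x^2 - 6x - 3
Substitute x = 1:
f'(1) = 9 * 1^2 - 6 * 1 - 3
= 9 - 6 - 3
= 0

0


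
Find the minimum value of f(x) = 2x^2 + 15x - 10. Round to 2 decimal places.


For a quadratic f(x) = ax^2 + bx + c with a > 0, the minimum is at the vertex.
Vertex x-coordinate: x = -b/(2a)
x = -(15) / (2 * 2)
x = -15/4
Substitute back to find the minimum value:
f(-15/4) = 2 * (-15/4)^2 + 15 * (-15/4) - 10
= 225/8 - 225/4 - 10
= -305/8 ≈ -38.13

-38.13


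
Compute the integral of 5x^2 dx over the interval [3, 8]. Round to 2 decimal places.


Find the antiderivative of 5x^2:
F(x) = 5/3 * x^3
Apply the Fundamental Theorem of Calculus:
F(8) - F(3)
= 5/3 * 8^3 - 5/3 * 3^3
= 5/3 * (512 - 27)
= 5/3 * 485
= 2425/3 ≈ 808.33

808.33


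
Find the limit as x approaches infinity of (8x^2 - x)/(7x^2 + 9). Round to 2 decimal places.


For limits at infinity with equal-degree polynomials,
we compare leading coefficients.
Numerator leading term: 8x^2
Denominator leading term: 7x^2
Divide both by x^2:
lim = (8 - 1/x) / (7 + 9/x^2)
As x -> infinity, the 1/x and 1/x^2 terms vanish:
= 8/7 ≈ 1.14

1.14


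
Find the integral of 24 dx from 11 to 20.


The integral of a constant k over [a, b] equals k * (b - a).
integral from 11 to 20 of 24 dx
= 24 * (20 - 11)
= 24 * 9
= 216

216


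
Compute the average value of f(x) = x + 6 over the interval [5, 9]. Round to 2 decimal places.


Average value = 1/(b-a) * integral from a to b of f(x) dx
First compute the integral of x + 6:
F(x) = (1/2)x^2 + 6x
F(9) = 1/2 * 81 + 6 * 9 = 189/2
F(5) = 1/2 * 25 + 6 * 5 = 85/2
Integral = 189/2 - 85/2 = 52
Average = 52 / (9 - 5) = 52 / 4
= 13 = 13.00

13.00


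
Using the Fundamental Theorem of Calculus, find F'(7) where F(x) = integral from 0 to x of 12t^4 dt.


By the Fundamental Theorem of Calculus (Part 1):
If F(x) = integral from 0 to x of f(t) dt, then F'(x) = f(x)
Here f(t) = 12t^4
So F'(x) = 12x^4
Evaluate at x = 7:
F'(7) = 12 * 7^4
= 12 * 2401
= 28812

28812


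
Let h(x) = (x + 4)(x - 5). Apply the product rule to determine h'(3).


Let u(x) = x + 4 and v(x) = x - 5
u'(x) = 1
v'(x) = 1
Product rule: h'(x) = u'(x)*v(x) + u(x)*v'(x)
= 1 * (x - 5) + (x + 4) * 1
At x = 3:
u(3) = 1 * 3 + 4 = 7
v(3) = 1 * 3 - 5 = -2
h'(3) = 1 * (-2) + 7 * 1
= -2 + 7
= 5

5


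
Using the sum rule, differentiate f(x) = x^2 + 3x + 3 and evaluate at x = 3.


Differentiate term by term using power and sum rules:
f(x) = x^2 + 3x + 3
f'(x) = 2x + 3
Substitute x = 3:
f'(3) = 2 * 3 + 3
= 6 + 3
= 9

9


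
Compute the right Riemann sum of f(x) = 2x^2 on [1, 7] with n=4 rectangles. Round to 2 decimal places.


Right Riemann sum uses right endpoints of each subinterval.
Interval: [1, 7], n = 4
dx = (7 - 1) / 4 = 3/2
Right endpoints: [5/2, 4, 11/2, 7]
f values: [25/2, 32, 121/2, 98]
Sum = dx * (sum of f values)
= 3/2 * 203
= 609/2 = 304.50

304.50


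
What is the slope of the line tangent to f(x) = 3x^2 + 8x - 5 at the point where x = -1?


The slope of the tangent line equals f'(x) at the point.
f(x) = 3x^2 + 8x - 5
f'(x) = 6x + 8
At x = -1:
f'(-1) = 6 * (-1) + 8
= -6 + 8
= 2

2


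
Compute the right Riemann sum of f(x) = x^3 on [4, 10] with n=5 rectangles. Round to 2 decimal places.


Right Riemann sum uses right endpoints of each subinterval.
Interval: [4, 10], n = 5
dx = (10 - 4) / 5 = 6/5
Right endpoints: [26/5, 32/5, 38/5, 44/5, 10]
f values: [17576/125, 32768/125, 54872/125, 85184/125, 1000]
Sum = dx * (sum of f values)
= 6/5 * 12616/5
= 75696/25 = 3027.84

3027.84


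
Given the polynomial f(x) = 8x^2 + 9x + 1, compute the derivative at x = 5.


Differentiate term by term using power and sum rules:
f(x) = 8x^2 + 9x + 1
f'(x) = 16x + 9
Substitute x = 5:
f'(5) = 16 * 5 + 9
= 80 + 9
= 89

89


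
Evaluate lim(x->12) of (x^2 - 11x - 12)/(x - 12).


Direct substitution gives 0/0, so we factor the numerator.
Factor: (x^2 - 11x - 12) = (x - 12)(x + 1)
Cancel the common factor (x - 12):
(x^2 - 11x - 12)/(x - 12) = (x + 1)
Now substitute x = 12:
= (12) - (-1) = 13

13


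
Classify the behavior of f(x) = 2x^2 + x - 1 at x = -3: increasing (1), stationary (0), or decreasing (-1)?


Compute f'(x) to determine behavior:
f'(x) = 4x + 1
f'(-3) = 4 * (-3) + 1
= -12 + 1
= -11
Since f'(-3) < 0, the function is decreasing (-1)

-1


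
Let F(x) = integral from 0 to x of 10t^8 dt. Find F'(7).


By the Fundamental Theorem of Calculus (Part 1):
If F(x) = integral from 0 to x of f(t) dt, then F'(x) = f(x)
Here f(t) = 10t^8
So F'(x) = 10x^8
Evaluate at x = 7:
F'(7) = 10 * 7^8
= 10 * 5764801
= 57648010

57648010


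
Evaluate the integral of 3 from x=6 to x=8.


The integral of a constant k over [a, b] equals k * (b - a).
integral from 6 to 8 of 3 dx
= 3 * (8 - 6)
= 3 * 2
= 6

6


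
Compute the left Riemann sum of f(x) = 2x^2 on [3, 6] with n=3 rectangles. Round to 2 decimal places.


Left Riemann sum uses left endpoints of each subinterval.
Interval: [3, 6], n = 3
dx = (6 - 3) / 3 = 1
Left endpoints: [3, 4, 5]
f values: [18, 32, 50]
Sum = dx * (sum of f values)
= 1 * 100
= 100 = 100.00

100.00


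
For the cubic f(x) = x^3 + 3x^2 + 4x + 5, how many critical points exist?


Find where f'(x) = 0:
f(x) = x^3 + 3x^2 + 4x + 5
f'(x) = 3x^2 + 6x + 4
This is a quadratic in x. Use the discriminant to count real roots.
Discriminant = (6)^2 - 4 * 3 * 4
= 36 - 48
= -12
Since discriminant < 0, f'(x) = 0 has no real solutions.
Number of critical points: 0

0


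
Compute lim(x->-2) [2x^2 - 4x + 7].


Since polynomials are continuous, we use direct substitution.
lim(x->-2) of 2x^2 - 4x + 7
= 2 * (-2)^2 - 4 * (-2) + 7
= 8 + 8 + 7
= 23

23


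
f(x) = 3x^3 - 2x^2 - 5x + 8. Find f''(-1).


First derivative:
f'(x) = 9x^2 - 4x - 5
Second derivative:
f''(x) = 18x - 4
Substitute x = -1:
f''(-1) = 18 * (-1) - 4
= -18 - 4
= -22

-22


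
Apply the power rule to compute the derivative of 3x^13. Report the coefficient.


We apply the power rule: d/dx [ax^n] = a*n * x^(n-1)
d/dx [3x^13]
= 3 * 13 * x^(13-1)
= 39x^12
The coefficient is 39

39


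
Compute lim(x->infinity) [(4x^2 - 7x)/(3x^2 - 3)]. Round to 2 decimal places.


For limits at infinity with equal-degree polynomials,
we compare leading coefficients.
Numerator leading term: 4x^2
Denominator leading term: 3x^2
Divide both by x^2:
lim = (4 - 7/x) / (3 - 3/x^2)
As x -> infinity, the 1/x and 1/x^2 terms vanish:
= 4/3 ≈ 1.33

1.33


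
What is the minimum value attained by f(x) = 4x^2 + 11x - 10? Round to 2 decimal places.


For a quadratic f(x) = ax^2 + bx + c with a > 0, the minimum is at the vertex.
Vertex x-coordinate: x = -b/(2a)
x = -(11) / (2 * 4)
x = -11/8
Substitute back to find the minimum value:
f(-11/8) = 4 * (-11/8)^2 + 11 * (-11/8) - 10
= 121/16 - 121/8 - 10
= -281/16 ≈ -17.56

-17.56


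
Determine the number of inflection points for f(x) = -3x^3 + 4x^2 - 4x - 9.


Inflection points occur where f''(x) = 0 and concavity changes.
f(x) = -3x^3 + 4x^2 - 4x - 9
f'(x) = -9x^2 + 8x - 4
f''(x) = -18x + 8
Set f''(x) = 0:
-18x + 8 = 0
x = -8 / (-18) = 4/9
Since f''(x) is linear (degree 1), it changes sign at this point.
Therefore there is exactly 1 inflection point.

1


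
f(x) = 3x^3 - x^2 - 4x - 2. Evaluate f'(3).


Differentiate f(x) = 3x^3 - x^2 - 4x - 2 term by term:
f'(x) = 9x^2 - 2x - 4
Substitute x = 3:
f'(3) = 9 * 3^2 - 2 * 3 - 4
= 81 - 6 - 4
= 71

71


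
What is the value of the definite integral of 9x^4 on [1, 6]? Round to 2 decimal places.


Find the antiderivative of 9x^4:
F(x) = 9/5 * x^5
Apply the Fundamental Theorem of Calculus:
F(6) - F(1)
= 9/5 * 6^5 - 9/5 * 1^5
= 9/5 * (7776 - 1)
= 9/5 * 7775
= 13995 = 13995.00

13995.00


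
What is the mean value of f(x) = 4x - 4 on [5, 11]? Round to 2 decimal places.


Average value = 1/(b-a) * integral from a to b of f(x) dx
First compute the integral of 4x - 4:
F(x) = 2x^2 - 4x
F(11) = 2 * 121 - 4 * 11 = 198
F(5) = 2 * 25 - 4 * 5 = 30
Integral = 198 - 30 = 168
Average = 168 / (11 - 5) = 168 / 6
= 28 = 28.00

28.00


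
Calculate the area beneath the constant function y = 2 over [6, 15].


The area under a constant function y = 2 is a rectangle.
Width = 15 - 6 = 9
Height = 2
Area = width * height
= 9 * 2
= 18

18


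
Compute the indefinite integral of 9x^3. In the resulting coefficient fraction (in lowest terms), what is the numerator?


Apply the power rule for integration:
integral of ax^n dx = a/(n+1) * x^(n+1) + C
integral of 9x^3 dx
= 9/4 * x^4 + C
The coefficient in lowest terms is 9/4, and its numerator is 9

9


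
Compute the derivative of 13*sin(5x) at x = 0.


Apply the chain rule to differentiate 13*sin(5x):
d/dx [13*sin(5x)]
= 13 * cos(5x) * d/dx(5x)
= 13 * 5 * cos(5x)
= 65 * cos(5x)
Evaluate at x = 0:
= 65 * cos(0)
= 65 * 1
= 65

65


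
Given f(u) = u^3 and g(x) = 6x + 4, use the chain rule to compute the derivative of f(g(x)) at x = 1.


Using the chain rule: (f(g(x)))' = f'(g(x)) * g'(x)
First, find g(1):
g(1) = 6 * 1 + 4 = 10
Next, f'(u) = 3u^2
And g'(x) = 6
So f'(g(1)) * g'(1)
= 3 * 10^2 * 6
= 3 * 100 * 6
= 1800

1800


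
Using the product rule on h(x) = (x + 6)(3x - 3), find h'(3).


Let u(x) = x + 6 and v(x) = 3x - 3
u'(x) = 1
v'(x) = 3
Product rule: h'(x) = u'(x)*v(x) + u(x)*v'(x)
= 1 * (3x - 3) + (x + 6) * 3
At x = 3:
u(3) = 1 * 3 + 6 = 9
v(3) = 3 * 3 - 3 = 6
h'(3) = 1 * 6 + 9 * 3
= 6 + 27
= 33

33


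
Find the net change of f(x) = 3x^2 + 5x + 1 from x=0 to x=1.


Net change = f(b) - f(a)
f(x) = 3x^2 + 5x + 1
Compute f(1):
f(1) = 3 * 1^2 + 5 * 1 + 1
= 3 + 5 + 1
= 9
Compute f(0):
f(0) = 3 * 0^2 + 5 * 0 + 1
= 0 + 0 + 1
= 1
Net change = 9 - 1 = 8

8


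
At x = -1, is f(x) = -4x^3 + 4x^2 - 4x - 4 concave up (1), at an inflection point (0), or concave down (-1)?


Concavity is determined by the sign of f''(x).
f(x) = -4x^3 + 4x^2 - 4x - 4
f'(x) = -12x^2 + 8x - 4
f''(x) = -24x + 8
f''(-1) = -24 * (-1) + 8
= 24 + 8
= 32
Since f''(-1) > 0, the function is concave up (1)

1


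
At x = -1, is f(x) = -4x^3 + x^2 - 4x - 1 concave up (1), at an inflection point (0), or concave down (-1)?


Concavity is determined by the sign of f''(x).
f(x) = -4x^3 + x^2 - 4x - 1
f'(x) = -12x^2 + 2x - 4
f''(x) = -24x + 2
f''(-1) = -24 * (-1) + 2
= 24 + 2
= 26
Since f''(-1) > 0, the function is concave up (1)

1


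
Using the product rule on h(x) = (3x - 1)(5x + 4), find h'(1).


Let u(x) = 3x - 1 and v(x) = 5x + 4
u'(x) = 3
v'(x) = 5
Product rule: h'(x) = u'(x)*v(x) + u(x)*v'(x)
= 3 * (5x + 4) + (3x - 1) * 5
At x = 1:
u(1) = 3 * 1 - 1 = 2
v(1) = 5 * 1 + 4 = 9
h'(1) = 3 * 9 + 2 * 5
= 27 + 10
= 37

37


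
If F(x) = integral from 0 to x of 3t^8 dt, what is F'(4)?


By the Fundamental Theorem of Calculus (Part 1):
If F(x) = integral from 0 to x of f(t) dt, then F'(x) = f(x)
Here f(t) = 3t^8
So F'(x) = 3x^8
Evaluate at x = 4:
F'(4) = 3 * 4^8
= 3 * 65536
= 196608

196608


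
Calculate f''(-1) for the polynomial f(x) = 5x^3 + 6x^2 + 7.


First derivative:
f'(x) = 15x^2 + 12x
Second derivative:
f''(x) = 30x + 12
Substitute x = -1:
f''(-1) = 30 * (-1) + 12
= -30 + 12
= -18

-18


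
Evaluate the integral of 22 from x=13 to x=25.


The integral of a constant k over [a, b] equals k * (b - a).
integral from 13 to 25 of 22 dx
= 22 * (25 - 13)
= 22 * 12
= 264

264


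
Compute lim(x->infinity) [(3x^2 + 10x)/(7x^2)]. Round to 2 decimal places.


For limits at infinity with equal-degree polynomials,
we compare leading coefficients.
Numerator leading term: 3x^2
Denominator leading term: 7x^2
Divide both by x^2:
lim = (3 + 10/x) / (7)
As x -> infinity, the 1/x and 1/x^2 terms vanish:
= 3/7 ≈ 0.43

0.43


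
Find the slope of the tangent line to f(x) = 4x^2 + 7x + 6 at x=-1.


The slope of the tangent line equals f'(x) at the point.
f(x) = 4x^2 + 7x + 6
f'(x) = 8x + 7
At x = -1:
f'(-1) = 8 * (-1) + 7
= -8 + 7
= -1

-1


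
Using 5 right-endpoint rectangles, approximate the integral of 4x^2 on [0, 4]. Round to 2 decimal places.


Right Riemann sum uses right endpoints of each subinterval.
Interval: [0, 4], n = 5
dx = (4 - 0) / 5 = 4/5
Right endpoints: [4/5, 8/5, 12/5, 16/5, 4]
f values: [64/25, 256/25, 576/25, 1024/25, 64]
Sum = dx * (sum of f values)
= 4/5 * 704/5
= 2816/25 = 112.64

112.64


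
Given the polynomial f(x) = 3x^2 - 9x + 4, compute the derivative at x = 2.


Differentiate term by term using power and sum rules:
f(x) = 3x^2 - 9x + 4
f'(x) = 6x - 9
Substitute x = 2:
f'(2) = 6 * 2 - 9
= 12 - 9
= 3

3


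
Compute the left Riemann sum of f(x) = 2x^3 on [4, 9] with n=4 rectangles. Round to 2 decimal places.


Left Riemann sum uses left endpoints of each subinterval.
Interval: [4, 9], n = 4
dx = (9 - 4) / 4 = 5/4
Left endpoints: [4, 21/4, 13/2, 31/4]
f values: [128, 9261/32, 2197/4, 29791/32]
Sum = dx * (sum of f values)
= 5/4 * 15181/8
= 75905/32 ≈ 2372.03

2372.03


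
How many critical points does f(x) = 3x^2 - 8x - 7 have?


Find where f'(x) = 0:
f'(x) = 6x - 8
Set f'(x) = 0:
6x - 8 = 0
x = 8 / 6 = 4/3
This is a linear equation in x, so there is exactly one solution.
Number of critical points: 1

1


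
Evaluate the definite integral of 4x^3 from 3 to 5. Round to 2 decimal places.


Find the antiderivative of 4x^3:
F(x) = 4/4 * x^4
Apply the Fundamental Theorem of Calculus:
F(5) - F(3)
= 4/4 * 5^4 - 4/4 * 3^4
= 4/4 * (625 - 81)
= 4/4 * 544
= 544 = 544.00

544.00


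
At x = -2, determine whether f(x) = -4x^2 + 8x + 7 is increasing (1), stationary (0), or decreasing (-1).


Compute f'(x) to determine behavior:
f'(x) = -8x + 8
f'(-2) = -8 * (-2) + 8
= 16 + 8
= 24
Since f'(-2) > 0, the function is increasing (1)

1


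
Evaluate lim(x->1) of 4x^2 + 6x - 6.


Since polynomials are continuous, we use direct substitution.
lim(x->1) of 4x^2 + 6x - 6
= 4 * 1^2 + 6 * 1 - 6
= 4 + 6 - 6
= 4

4


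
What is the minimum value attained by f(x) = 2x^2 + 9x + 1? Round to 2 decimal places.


For a quadratic f(x) = ax^2 + bx + c with a > 0, the minimum is at the vertex.
Vertex x-coordinate: x = -b/(2a)
x = -(9) / (2 * 2)
x = -9/4
Substitute back to find the minimum value:
f(-9/4) = 2 * (-9/4)^2 + 9 * (-9/4) + 1
= 81/8 - 81/4 + 1
= -73/8 ≈ -9.13

-9.13


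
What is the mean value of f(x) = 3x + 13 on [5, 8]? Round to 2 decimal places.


Average value = 1/(b-a) * integral from a to b of f(x) dx
First compute the integral of 3x + 13:
F(x) = (3/2)x^2 + 13x
F(8) = 3/2 * 64 + 13 * 8 = 200
F(5) = 3/2 * 25 + 13 * 5 = 205/2
Integral = 200 - 205/2 = 195/2
Average = (195/2) / (8 - 5) = (195/2) / 3
= 65/2 = 32.50

32.50


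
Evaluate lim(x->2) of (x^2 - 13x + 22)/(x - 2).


Direct substitution gives 0/0, so we factor the numerator.
Factor: (x^2 - 13x + 22) = (x - 2)(x - 11)
Cancel the common factor (x - 2):
(x^2 - 13x + 22)/(x - 2) = (x - 11)
Now substitute x = 2:
= (2) - (11) = -9

-9


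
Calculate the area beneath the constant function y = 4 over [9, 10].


The area under a constant function y = 4 is a rectangle.
Width = 10 - 9 = 1
Height = 4
Area = width * height
= 1 * 4
= 4

4


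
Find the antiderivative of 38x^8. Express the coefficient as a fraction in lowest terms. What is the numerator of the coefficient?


Apply the power rule for integration:
integral of ax^n dx = a/(n+1) * x^(n+1) + C
integral of 38x^8 dx
= 38/9 * x^9 + C
The coefficient in lowest terms is 38/9, and its numerator is 38

38


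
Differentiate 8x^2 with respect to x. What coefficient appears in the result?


We apply the power rule: d/dx [ax^n] = a*n * x^(n-1)
d/dx [8x^2]
= 8 * 2 * x^(2-1)
= 16x
The coefficient is 16

16


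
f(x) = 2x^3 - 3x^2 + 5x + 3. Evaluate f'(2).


Differentiate f(x) = 2x^3 - 3x^2 + 5x + 3 term by term:
f'(x) = 6x^2 - 6x + 5
Substitute x = 2:
f'(2) = 6 * 2^2 - 6 * 2 + 5
= 24 - 12 + 5
= 17

17


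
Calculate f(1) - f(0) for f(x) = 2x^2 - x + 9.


Net change = f(b) - f(a)
f(x) = 2x^2 - x + 9
Compute f(1):
f(1) = 2 * 1^2 - 1 * 1 + 9
= 2 - 1 + 9
= 10
Compute f(0):
f(0) = 2 * 0^2 - 1 * 0 + 9
= 0 + 0 + 9
= 9
Net change = 10 - 9 = 1

1


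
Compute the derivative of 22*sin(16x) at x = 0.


Apply the chain rule to differentiate 22*sin(16x):
d/dx [22*sin(16x)]
= 22 * cos(16x) * d/dx(16x)
= 22 * 16 * cos(16x)
= 352 * cos(16x)
Evaluate at x = 0:
= 352 * cos(0)
= 352 * 1
= 352

352


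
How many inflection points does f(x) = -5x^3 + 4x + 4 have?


Inflection points occur where f''(x) = 0 and concavity changes.
f(x) = -5x^3 + 4x + 4
f'(x) = -15x^2 + 4
f''(x) = -30x
Set f''(x) = 0:
-30x = 0
x = 0 / (-30) = 0
Since f''(x) is linear (degree 1), it changes sign at this point.
Therefore there is exactly 1 inflection point.

1


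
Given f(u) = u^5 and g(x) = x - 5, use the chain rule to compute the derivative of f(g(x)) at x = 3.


Using the chain rule: (f(g(x)))' = f'(g(x)) * g'(x)
First, find g(3):
g(3) = 1 * 3 - 5 = -2
Next, f'(u) = 5u^4
And g'(x) = 1
So f'(g(3)) * g'(3)
= 5 * (-2)^4 * 1
= 5 * 16 * 1
= 80

80


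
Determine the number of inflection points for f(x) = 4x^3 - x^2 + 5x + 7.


Inflection points occur where f''(x) = 0 and concavity changes.
f(x) = 4x^3 - x^2 + 5x + 7
f'(x) = 12x^2 - 2x + 5
f''(x) = 24x - 2
Set f''(x) = 0:
24x - 2 = 0
x = 2 / 24 = 1/12
Since f''(x) is linear (degree 1), it changes sign at this point.
Therefore there is exactly 1 inflection point.

1


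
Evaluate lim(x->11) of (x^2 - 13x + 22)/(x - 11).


Direct substitution gives 0/0, so we factor the numerator.
Factor: (x^2 - 13x + 22) = (x - 11)(x - 2)
Cancel the common factor (x - 11):
(x^2 - 13x + 22)/(x - 11) = (x - 2)
Now substitute x = 11:
= (11) - (2) = 9

9


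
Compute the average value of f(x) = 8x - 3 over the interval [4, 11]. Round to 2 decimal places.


Average value = 1/(b-a) * integral from a to b of f(x) dx
First compute the integral of 8x - 3:
F(x) = 4x^2 - 3x
F(11) = 4 * 121 - 3 * 11 = 451
F(4) = 4 * 16 - 3 * 4 = 52
Integral = 451 - 52 = 399
Average = 399 / (11 - 4) = 399 / 7
= 57 = 57.00

57.00


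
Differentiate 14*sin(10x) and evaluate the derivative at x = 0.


Apply the chain rule to differentiate 14*sin(10x):
d/dx [14*sin(10x)]
= 14 * cos(10x) * d/dx(10x)
= 14 * 10 * cos(10x)
= 140 * cos(10x)
Evaluate at x = 0:
= 140 * cos(0)
= 140 * 1
= 140

140


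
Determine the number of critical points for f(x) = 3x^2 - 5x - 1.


Find where f'(x) = 0:
f'(x) = 6x - 5
Set f'(x) = 0:
6x - 5 = 0
x = 5 / 6 = 5/6
This is a linear equation in x, so there is exactly one solution.
Number of critical points: 1

1


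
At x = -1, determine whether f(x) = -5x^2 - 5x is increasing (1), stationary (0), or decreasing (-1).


Compute f'(x) to determine behavior:
f'(x) = -10x - 5
f'(-1) = -10 * (-1) - 5
= 10 - 5
= 5
Since f'(-1) > 0, the function is increasing (1)

1


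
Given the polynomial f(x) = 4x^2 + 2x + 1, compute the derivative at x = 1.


Differentiate term by term using power and sum rules:
f(x) = 4x^2 + 2x + 1
f'(x) = 8x + 2
Substitute x = 1:
f'(1) = 8 * 1 + 2
= 8 + 2
= 10

10


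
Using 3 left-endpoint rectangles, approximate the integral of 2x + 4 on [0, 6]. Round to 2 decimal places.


Left Riemann sum uses left endpoints of each subinterval.
Interval: [0, 6], n = 3
dx = (6 - 0) / 3 = 2
Left endpoints: [0, 2, 4]
f values: [4, 8, 12]
Sum = dx * (sum of f values)
= 2 * 24
= 48 = 48.00

48.00


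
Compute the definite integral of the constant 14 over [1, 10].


The integral of a constant k over [a, b] equals k * (b - a).
integral from 1 to 10 of 14 dx
= 14 * (10 - 1)
= 14 * 9
= 126

126


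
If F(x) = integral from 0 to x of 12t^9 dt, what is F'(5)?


By the Fundamental Theorem of Calculus (Part 1):
If F(x) = integral from 0 to x of f(t) dt, then F'(x) = f(x)
Here f(t) = 12t^9
So F'(x) = 12x^9
Evaluate at x = 5:
F'(5) = 12 * 5^9
= 12 * 1953125
= 23437500

23437500


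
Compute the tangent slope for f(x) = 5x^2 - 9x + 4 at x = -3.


The slope of the tangent line equals f'(x) at the point.
f(x) = 5x^2 - 9x + 4
f'(x) = 10x - 9
At x = -3:
f'(-3) = 10 * (-3) - 9
= -30 - 9
= -39

-39


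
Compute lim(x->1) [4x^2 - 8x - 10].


Since polynomials are continuous, we use direct substitution.
lim(x->1) of 4x^2 - 8x - 10
= 4 * 1^2 - 8 * 1 - 10
= 4 - 8 - 10
= -14

-14


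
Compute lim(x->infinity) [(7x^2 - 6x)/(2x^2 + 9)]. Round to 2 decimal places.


For limits at infinity with equal-degree polynomials,
we compare leading coefficients.
Numerator leading term: 7x^2
Denominator leading term: 2x^2
Divide both by x^2:
lim = (7 - 6/x) / (2 + 9/x^2)
As x -> infinity, the 1/x and 1/x^2 terms vanish:
= 7/2 = 3.50

3.50


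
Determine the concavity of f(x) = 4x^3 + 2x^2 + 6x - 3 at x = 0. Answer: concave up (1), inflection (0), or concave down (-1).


Concavity is determined by the sign of f''(x).
f(x) = 4x^3 + 2x^2 + 6x - 3
f'(x) = 12x^2 + 4x + 6
f''(x) = 24x + 4
f''(0) = 24 * 0 + 4
= 0 + 4
= 4
Since f''(0) > 0, the function is concave up (1)

1


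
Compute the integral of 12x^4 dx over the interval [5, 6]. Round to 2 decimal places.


Find the antiderivative of 12x^4:
F(x) = 12/5 * x^5
Apply the Fundamental Theorem of Calculus:
F(6) - F(5)
= 12/5 * 6^5 - 12/5 * 5^5
= 12/5 * (7776 - 3125)
= 12/5 * 4651
= 55812/5 = 11162.40

11162.40


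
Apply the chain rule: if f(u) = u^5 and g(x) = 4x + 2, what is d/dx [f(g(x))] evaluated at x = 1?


Using the chain rule: (f(g(x)))' = f'(g(x)) * g'(x)
First, find g(1):
g(1) = 4 * 1 + 2 = 6
Next, f'(u) = 5u^4
And g'(x) = 4
So f'(g(1)) * g'(1)
= 5 * 6^4 * 4
= 5 * 1296 * 4
= 25920

25920


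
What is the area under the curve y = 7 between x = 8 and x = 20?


The area under a constant function y = 7 is a rectangle.
Width = 20 - 8 = 12
Height = 7
Area = width * height
= 12 * 7
= 84

84


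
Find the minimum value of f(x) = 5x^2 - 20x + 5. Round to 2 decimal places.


For a quadratic f(x) = ax^2 + bx + c with a > 0, the minimum is at the vertex.
Vertex x-coordinate: x = -b/(2a)
x = -(-20) / (2 * 5)
x = 20/10 = 2
Substitute back to find the minimum value:
f(2) = 5 * 2^2 - 20 * 2 + 5
= 20 - 40 + 5
= -15 = -15.00

-15.00


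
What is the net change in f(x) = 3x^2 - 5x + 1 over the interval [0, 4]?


Net change = f(b) - f(a)
f(x) = 3x^2 - 5x + 1
Compute f(4):
f(4) = 3 * 4^2 - 5 * 4 + 1
= 48 - 20 + 1
= 29
Compute f(0):
f(0) = 3 * 0^2 - 5 * 0 + 1
= 0 + 0 + 1
= 1
Net change = 29 - 1 = 28

28


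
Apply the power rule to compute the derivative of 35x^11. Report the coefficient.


We apply the power rule: d/dx [ax^n] = a*n * x^(n-1)
d/dx [35x^11]
= 35 * 11 * x^(11-1)
= 385x^10
The coefficient is 385

385


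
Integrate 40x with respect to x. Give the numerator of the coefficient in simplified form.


Apply the power rule for integration:
integral of ax^n dx = a/(n+1) * x^(n+1) + C
integral of 40x dx
= 40/2 * x^2 + C
= 20 * x^2 + C
The coefficient in lowest terms is 20 = 20/1, so its numerator is 20

20


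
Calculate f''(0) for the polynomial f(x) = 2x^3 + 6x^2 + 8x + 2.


First derivative:
f'(x) = 6x^2 + 12x + 8
Second derivative:
f''(x) = 12x + 12
Substitute x = 0:
f''(0) = 12 * 0 + 12
= 0 + 12
= 12

12


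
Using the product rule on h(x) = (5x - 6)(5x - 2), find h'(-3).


Let u(x) = 5x - 6 and v(x) = 5x - 2
u'(x) = 5
v'(x) = 5
Product rule: h'(x) = u'(x)*v(x) + u(x)*v'(x)
= 5 * (5x - 2) + (5x - 6) * 5
At x = -3:
u(-3) = 5 * (-3) - 6 = -21
v(-3) = 5 * (-3) - 2 = -17
h'(-3) = 5 * (-17) + (-21) * 5
= -85 - 105
= -190

-190


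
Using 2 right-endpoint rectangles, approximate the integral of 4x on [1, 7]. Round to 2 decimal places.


Right Riemann sum uses right endpoints of each subinterval.
Interval: [1, 7], n = 2
dx = (7 - 1) / 2 = 3
Right endpoints: [4, 7]
f values: [16, 28]
Sum = dx * (sum of f values)
= 3 * 44
= 132 = 132.00

132.00
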